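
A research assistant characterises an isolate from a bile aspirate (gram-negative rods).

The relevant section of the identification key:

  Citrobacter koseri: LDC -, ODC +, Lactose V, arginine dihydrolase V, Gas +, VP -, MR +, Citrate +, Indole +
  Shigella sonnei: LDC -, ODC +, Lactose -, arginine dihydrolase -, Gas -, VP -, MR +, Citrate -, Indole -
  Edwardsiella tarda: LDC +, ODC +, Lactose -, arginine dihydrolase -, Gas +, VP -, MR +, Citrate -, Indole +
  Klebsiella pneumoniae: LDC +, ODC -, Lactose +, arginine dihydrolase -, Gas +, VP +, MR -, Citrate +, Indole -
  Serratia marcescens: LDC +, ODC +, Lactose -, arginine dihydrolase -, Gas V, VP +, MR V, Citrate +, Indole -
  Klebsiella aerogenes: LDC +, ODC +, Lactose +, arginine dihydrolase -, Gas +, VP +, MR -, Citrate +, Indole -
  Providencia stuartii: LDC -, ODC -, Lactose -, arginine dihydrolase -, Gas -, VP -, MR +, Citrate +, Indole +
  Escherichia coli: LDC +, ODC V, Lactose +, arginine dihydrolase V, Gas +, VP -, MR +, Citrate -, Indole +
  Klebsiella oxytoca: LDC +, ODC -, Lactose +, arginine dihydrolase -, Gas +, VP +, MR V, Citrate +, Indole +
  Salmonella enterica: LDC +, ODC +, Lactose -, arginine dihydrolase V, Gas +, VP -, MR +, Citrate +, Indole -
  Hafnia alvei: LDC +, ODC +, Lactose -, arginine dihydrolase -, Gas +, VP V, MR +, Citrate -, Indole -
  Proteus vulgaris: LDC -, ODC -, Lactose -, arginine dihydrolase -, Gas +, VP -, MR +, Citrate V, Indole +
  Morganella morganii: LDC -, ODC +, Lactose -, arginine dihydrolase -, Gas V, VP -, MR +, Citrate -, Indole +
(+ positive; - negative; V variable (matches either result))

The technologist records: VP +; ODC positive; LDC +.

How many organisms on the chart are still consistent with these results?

3

VP +: excludes 8 organisms — 5 left.
ODC +: excludes Klebsiella pneumoniae, Klebsiella oxytoca — 3 left.
LDC +: all 3 remaining candidates are consistent.
Still consistent: Hafnia alvei, Klebsiella aerogenes, Serratia marcescens.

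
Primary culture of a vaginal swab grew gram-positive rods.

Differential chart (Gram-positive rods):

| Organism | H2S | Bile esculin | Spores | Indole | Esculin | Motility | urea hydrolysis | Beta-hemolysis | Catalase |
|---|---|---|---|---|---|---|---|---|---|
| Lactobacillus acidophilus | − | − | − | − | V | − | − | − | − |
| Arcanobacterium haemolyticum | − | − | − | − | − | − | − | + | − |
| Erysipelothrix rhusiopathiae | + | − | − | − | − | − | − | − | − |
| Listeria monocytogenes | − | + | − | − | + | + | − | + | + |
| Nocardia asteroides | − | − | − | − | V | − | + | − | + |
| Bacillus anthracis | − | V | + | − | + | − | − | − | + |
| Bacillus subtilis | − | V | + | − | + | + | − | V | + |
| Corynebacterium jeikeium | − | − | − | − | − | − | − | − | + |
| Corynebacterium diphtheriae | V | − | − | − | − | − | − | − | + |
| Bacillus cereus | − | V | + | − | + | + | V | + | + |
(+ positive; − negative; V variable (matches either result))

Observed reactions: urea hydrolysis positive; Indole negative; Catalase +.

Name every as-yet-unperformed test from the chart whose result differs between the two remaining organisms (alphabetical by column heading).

Beta-hemolysis, Motility, Spores

Indole −: all 10 remaining candidates are consistent.
urea hydrolysis +: excludes 8 organisms — 2 left.
Catalase +: all 2 remaining candidates are consistent.
Two candidates remain: Bacillus cereus and Nocardia asteroides.
  H2S: − vs − — same for both, does not separate.
  Bile esculin: V vs − — variable for at least one, does not separate.
  Spores: Bacillus cereus +, Nocardia asteroides − — discriminates.
  Esculin: + vs V — variable for at least one, does not separate.
  Motility: Bacillus cereus +, Nocardia asteroides − — discriminates.
  Beta-hemolysis: Bacillus cereus +, Nocardia asteroides − — discriminates.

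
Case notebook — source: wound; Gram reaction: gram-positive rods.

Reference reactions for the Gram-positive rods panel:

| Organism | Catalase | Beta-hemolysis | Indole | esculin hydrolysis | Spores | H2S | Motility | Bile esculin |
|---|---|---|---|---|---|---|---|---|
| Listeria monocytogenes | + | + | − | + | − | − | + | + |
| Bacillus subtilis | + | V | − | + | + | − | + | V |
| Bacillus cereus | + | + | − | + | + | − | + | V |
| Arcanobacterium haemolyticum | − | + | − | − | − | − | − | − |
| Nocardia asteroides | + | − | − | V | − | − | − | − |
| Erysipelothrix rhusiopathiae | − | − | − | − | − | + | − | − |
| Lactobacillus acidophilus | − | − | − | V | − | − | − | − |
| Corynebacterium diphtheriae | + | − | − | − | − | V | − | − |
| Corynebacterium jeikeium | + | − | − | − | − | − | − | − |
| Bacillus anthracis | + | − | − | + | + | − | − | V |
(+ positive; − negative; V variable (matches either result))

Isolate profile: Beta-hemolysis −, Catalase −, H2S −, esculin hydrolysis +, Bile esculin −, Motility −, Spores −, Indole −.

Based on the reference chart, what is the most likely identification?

H2S −: excludes Erysipelothrix rhusiopathiae — 9 left.
Spores −: excludes Bacillus subtilis, Bacillus cereus, Bacillus anthracis — 6 left.
Indole −: all 6 remaining candidates are consistent.
Beta-hemolysis −: excludes Listeria monocytogenes, Arcanobacterium haemolyticum — 4 left.
Motility −: all 4 remaining candidates are consistent.
esculin hydrolysis +: excludes Corynebacterium diphtheriae, Corynebacterium jeikeium — 2 left.
Catalase −: excludes Nocardia asteroides — 1 left.
Bile esculin −: the one remaining candidate is consistent.

Lactobacillus acidophilus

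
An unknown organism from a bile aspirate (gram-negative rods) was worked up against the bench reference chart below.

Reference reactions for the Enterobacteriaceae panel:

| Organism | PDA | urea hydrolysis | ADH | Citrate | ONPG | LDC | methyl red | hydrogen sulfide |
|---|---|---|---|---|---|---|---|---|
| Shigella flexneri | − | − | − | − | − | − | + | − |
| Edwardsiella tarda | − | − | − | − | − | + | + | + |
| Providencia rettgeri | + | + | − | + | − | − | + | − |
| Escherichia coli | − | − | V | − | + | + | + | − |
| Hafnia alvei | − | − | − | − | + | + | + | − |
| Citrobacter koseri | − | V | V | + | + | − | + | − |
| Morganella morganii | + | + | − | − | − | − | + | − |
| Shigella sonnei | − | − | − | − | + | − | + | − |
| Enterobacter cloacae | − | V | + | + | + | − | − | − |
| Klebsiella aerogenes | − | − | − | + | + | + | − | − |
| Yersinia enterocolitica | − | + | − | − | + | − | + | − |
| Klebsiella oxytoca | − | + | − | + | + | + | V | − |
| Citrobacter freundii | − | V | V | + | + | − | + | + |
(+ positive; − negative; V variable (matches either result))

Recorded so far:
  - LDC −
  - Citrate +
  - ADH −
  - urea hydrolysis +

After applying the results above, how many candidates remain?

3

Citrate +: excludes 7 organisms — 6 left.
ADH −: excludes Enterobacter cloacae — 5 left.
urea hydrolysis +: excludes Klebsiella aerogenes — 4 left.
LDC −: excludes Klebsiella oxytoca — 3 left.
Still consistent: Citrobacter freundii, Citrobacter koseri, Providencia rettgeri.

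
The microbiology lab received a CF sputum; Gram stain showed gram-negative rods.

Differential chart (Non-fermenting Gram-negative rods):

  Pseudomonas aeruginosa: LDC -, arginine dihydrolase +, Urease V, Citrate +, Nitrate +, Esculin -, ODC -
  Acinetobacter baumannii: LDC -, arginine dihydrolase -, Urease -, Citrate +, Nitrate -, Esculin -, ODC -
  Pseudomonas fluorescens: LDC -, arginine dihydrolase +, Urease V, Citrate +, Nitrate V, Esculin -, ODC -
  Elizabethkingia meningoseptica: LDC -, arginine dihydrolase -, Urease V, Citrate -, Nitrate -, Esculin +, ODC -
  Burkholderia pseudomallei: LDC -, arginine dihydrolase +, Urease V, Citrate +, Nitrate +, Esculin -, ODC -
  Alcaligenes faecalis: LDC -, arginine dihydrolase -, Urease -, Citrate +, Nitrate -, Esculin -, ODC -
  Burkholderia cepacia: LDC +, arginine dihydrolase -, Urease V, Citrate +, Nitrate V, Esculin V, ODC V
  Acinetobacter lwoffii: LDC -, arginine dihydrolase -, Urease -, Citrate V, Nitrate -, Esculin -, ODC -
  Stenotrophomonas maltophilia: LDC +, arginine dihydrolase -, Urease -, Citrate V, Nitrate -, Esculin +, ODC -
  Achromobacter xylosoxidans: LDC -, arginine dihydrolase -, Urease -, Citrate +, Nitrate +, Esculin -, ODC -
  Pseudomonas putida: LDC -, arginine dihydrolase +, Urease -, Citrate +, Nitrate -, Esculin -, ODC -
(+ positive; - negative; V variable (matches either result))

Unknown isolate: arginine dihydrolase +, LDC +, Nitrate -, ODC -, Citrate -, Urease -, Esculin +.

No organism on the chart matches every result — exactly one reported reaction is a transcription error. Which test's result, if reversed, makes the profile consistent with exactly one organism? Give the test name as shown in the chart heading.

As reported, no row in the chart matches all 7 reactions.
Reversing Citrate → still no organism matches.
Reversing LDC → still no organism matches.
Reversing Esculin → still no organism matches.
Reversing ODC → still no organism matches.
Reversing Nitrate → still no organism matches.
Reversing arginine dihydrolase (to -) → unique match: Stenotrophomonas maltophilia.
Reversing Urease → still no organism matches.

arginine dihydrolase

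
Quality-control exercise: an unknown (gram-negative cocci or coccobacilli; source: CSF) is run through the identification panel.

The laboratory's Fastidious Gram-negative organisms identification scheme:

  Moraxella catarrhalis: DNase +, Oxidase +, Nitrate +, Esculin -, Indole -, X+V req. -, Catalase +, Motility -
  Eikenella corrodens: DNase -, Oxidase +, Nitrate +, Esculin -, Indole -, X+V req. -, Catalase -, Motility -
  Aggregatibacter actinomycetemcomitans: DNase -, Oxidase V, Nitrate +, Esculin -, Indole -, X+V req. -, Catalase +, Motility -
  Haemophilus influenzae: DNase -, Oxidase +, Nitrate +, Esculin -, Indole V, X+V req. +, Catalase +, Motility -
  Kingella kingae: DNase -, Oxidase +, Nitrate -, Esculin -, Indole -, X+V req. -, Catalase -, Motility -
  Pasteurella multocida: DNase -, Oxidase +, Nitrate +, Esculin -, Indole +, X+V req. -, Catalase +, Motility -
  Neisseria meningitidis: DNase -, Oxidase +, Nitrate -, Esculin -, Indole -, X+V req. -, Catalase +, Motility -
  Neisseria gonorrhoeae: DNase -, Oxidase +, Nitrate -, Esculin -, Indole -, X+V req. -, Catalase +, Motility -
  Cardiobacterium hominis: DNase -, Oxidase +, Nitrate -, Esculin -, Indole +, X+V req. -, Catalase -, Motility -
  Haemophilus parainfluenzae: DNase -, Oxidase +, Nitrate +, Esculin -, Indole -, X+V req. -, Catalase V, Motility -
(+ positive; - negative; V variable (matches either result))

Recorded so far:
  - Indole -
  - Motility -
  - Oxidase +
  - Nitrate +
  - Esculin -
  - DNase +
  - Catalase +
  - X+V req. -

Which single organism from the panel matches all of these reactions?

Moraxella catarrhalis

Nitrate +: excludes Kingella kingae, Neisseria meningitidis, Neisseria gonorrhoeae, Cardiobacterium hominis — 6 left.
Esculin -: all 6 remaining candidates are consistent.
Indole -: excludes Pasteurella multocida — 5 left.
Motility -: all 5 remaining candidates are consistent.
DNase +: excludes Eikenella corrodens, Aggregatibacter actinomycetemcomitans, Haemophilus influenzae, Haemophilus parainfluenzae — 1 left.
X+V req. -: the one remaining candidate is consistent.
Oxidase +: the one remaining candidate is consistent.
Catalase +: the one remaining candidate is consistent.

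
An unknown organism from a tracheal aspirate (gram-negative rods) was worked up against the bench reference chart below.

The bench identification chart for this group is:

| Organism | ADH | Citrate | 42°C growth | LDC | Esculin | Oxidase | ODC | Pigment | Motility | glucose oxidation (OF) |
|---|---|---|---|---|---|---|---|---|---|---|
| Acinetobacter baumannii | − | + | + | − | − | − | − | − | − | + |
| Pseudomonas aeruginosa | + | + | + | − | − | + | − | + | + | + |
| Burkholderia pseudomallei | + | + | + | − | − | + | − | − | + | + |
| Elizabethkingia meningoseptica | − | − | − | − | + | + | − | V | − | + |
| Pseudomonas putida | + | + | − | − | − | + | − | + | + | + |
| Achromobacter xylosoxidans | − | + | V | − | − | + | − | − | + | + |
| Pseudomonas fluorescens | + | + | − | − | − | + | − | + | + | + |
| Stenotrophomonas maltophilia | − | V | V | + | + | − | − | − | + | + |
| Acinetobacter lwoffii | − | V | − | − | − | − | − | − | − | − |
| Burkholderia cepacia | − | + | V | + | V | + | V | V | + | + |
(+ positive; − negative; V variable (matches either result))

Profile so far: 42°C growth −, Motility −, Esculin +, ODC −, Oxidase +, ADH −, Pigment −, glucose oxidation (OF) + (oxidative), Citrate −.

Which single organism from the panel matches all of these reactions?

glucose oxidation (OF) +: excludes Acinetobacter lwoffii — 9 left.
Esculin +: excludes 6 organisms — 3 left.
ODC −: all 3 remaining candidates are consistent.
42°C growth −: all 3 remaining candidates are consistent.
Motility −: excludes Stenotrophomonas maltophilia, Burkholderia cepacia — 1 left.
Pigment −: the one remaining candidate is consistent.
ADH −: the one remaining candidate is consistent.
Oxidase +: the one remaining candidate is consistent.
Citrate −: the one remaining candidate is consistent.

Elizabethkingia meningoseptica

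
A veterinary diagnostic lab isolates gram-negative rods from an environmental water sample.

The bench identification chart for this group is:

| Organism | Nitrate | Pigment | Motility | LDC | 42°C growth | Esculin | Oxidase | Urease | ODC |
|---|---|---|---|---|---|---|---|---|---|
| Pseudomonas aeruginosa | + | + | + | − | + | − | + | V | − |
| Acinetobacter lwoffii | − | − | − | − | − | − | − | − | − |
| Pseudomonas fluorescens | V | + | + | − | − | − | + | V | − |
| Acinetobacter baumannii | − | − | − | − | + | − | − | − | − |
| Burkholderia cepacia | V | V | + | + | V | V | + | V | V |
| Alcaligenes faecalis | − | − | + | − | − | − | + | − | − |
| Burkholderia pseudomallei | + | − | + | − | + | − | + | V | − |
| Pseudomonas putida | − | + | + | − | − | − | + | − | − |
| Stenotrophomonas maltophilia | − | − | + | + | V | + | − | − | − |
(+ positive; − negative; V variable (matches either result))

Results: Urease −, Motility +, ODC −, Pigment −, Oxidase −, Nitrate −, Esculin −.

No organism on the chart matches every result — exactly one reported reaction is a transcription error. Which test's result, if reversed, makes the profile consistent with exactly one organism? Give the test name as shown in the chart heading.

Esculin

As reported, no row in the chart matches all 7 reactions.
Reversing Oxidase → 2 organisms match (not unique).
Reversing Urease → still no organism matches.
Reversing ODC → still no organism matches.
Reversing Nitrate → still no organism matches.
Reversing Motility → 2 organisms match (not unique).
Reversing Pigment → still no organism matches.
Reversing Esculin (to +) → unique match: Stenotrophomonas maltophilia.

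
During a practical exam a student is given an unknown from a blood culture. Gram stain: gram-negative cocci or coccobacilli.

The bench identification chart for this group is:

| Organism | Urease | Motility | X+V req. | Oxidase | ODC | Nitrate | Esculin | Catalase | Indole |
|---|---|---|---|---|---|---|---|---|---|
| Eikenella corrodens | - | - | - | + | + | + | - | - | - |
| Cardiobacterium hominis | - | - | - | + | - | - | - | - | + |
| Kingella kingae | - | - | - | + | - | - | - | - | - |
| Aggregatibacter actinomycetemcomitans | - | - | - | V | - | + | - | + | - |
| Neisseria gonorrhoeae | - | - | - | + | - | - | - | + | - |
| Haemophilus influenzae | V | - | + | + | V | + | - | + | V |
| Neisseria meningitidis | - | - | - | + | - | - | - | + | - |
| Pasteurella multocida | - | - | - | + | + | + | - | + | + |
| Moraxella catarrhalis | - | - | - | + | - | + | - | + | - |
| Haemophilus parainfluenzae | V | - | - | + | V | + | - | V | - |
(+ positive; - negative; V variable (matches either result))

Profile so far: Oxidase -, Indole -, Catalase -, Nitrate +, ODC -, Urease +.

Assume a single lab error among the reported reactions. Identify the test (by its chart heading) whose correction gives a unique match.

As reported, no row in the chart matches all 6 reactions.
Reversing Catalase → still no organism matches.
Reversing Nitrate → still no organism matches.
Reversing ODC → still no organism matches.
Reversing Urease → still no organism matches.
Reversing Oxidase (to +) → unique match: Haemophilus parainfluenzae.
Reversing Indole → still no organism matches.

Oxidase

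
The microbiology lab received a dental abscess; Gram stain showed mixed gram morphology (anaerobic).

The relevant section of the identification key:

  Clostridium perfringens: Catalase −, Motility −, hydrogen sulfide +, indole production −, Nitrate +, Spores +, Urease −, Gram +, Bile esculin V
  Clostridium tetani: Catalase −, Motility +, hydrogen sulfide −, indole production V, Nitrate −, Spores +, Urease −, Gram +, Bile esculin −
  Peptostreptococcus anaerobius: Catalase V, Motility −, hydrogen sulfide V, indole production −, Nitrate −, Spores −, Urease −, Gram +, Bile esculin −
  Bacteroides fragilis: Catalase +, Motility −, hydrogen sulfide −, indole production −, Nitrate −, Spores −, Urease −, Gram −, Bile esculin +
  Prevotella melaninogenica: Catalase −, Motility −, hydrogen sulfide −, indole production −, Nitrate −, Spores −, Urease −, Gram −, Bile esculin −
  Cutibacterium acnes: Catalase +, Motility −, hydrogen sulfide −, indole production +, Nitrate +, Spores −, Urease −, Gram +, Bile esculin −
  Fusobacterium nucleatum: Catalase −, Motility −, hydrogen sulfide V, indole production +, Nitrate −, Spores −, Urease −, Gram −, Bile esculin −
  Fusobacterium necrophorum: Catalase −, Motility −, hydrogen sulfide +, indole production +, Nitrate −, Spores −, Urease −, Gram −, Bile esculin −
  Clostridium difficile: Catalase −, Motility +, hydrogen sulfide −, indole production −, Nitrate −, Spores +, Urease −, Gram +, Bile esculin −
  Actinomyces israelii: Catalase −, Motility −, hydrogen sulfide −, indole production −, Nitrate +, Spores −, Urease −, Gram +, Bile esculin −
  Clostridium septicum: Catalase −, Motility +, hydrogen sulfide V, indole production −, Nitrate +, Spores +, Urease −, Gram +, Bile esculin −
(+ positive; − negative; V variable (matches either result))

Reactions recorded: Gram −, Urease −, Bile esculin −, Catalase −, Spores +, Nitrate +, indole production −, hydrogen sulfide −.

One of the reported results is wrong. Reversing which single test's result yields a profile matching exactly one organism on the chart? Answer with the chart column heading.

As reported, no row in the chart matches all 8 reactions.
Reversing Urease → still no organism matches.
Reversing Catalase → still no organism matches.
Reversing Bile esculin → still no organism matches.
Reversing hydrogen sulfide → still no organism matches.
Reversing Spores → still no organism matches.
Reversing indole production → still no organism matches.
Reversing Nitrate → still no organism matches.
Reversing Gram (to +) → unique match: Clostridium septicum.

Gram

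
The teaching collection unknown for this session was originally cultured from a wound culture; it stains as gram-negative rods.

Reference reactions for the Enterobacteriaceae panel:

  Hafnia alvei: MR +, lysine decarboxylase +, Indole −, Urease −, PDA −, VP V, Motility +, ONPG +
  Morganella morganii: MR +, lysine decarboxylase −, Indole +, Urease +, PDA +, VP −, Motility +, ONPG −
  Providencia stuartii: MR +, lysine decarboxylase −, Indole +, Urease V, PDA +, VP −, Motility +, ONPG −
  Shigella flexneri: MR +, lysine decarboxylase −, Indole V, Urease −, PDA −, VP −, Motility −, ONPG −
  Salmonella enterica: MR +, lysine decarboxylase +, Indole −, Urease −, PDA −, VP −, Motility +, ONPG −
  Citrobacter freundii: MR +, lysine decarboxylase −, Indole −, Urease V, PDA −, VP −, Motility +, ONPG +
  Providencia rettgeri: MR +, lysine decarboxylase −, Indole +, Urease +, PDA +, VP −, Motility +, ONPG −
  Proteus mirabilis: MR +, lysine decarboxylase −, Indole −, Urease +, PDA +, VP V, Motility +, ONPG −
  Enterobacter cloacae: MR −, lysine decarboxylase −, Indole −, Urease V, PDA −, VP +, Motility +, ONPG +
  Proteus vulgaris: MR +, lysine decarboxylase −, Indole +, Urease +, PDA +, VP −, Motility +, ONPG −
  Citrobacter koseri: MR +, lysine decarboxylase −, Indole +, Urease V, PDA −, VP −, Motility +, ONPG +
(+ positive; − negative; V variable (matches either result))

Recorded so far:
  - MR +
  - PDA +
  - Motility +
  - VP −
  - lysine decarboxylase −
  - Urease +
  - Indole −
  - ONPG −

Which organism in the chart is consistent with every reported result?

Proteus mirabilis

MR +: excludes Enterobacter cloacae — 10 left.
PDA +: excludes 5 organisms — 5 left.
Indole −: excludes Morganella morganii, Providencia stuartii, Providencia rettgeri, Proteus vulgaris — 1 left.
lysine decarboxylase −: the one remaining candidate is consistent.
ONPG −: the one remaining candidate is consistent.
VP −: the one remaining candidate is consistent.
Urease +: the one remaining candidate is consistent.
Motility +: the one remaining candidate is consistent.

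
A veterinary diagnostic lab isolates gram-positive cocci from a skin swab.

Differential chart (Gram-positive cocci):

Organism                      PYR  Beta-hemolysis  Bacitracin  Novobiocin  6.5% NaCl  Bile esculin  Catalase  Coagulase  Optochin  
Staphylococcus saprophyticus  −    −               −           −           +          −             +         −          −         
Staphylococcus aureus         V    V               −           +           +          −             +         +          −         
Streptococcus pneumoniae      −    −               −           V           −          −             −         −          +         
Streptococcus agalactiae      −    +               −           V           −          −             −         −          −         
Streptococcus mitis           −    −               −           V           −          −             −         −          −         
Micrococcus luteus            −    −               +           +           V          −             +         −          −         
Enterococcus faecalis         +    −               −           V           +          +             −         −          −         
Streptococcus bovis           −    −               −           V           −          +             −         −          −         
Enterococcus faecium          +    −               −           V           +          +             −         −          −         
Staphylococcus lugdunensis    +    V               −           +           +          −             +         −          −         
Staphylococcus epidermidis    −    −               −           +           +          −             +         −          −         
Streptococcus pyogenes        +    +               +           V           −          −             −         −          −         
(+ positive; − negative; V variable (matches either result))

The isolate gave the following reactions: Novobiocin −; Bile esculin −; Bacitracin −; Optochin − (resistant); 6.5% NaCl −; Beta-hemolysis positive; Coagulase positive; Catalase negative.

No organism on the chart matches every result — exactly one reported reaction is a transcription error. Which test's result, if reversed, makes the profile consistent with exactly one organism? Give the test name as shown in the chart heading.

Coagulase

As reported, no row in the chart matches all 8 reactions.
Reversing Novobiocin → still no organism matches.
Reversing Bacitracin → still no organism matches.
Reversing Catalase → still no organism matches.
Reversing 6.5% NaCl → still no organism matches.
Reversing Coagulase (to −) → unique match: Streptococcus agalactiae.
Reversing Beta-hemolysis → still no organism matches.
Reversing Optochin → still no organism matches.
Reversing Bile esculin → still no organism matches.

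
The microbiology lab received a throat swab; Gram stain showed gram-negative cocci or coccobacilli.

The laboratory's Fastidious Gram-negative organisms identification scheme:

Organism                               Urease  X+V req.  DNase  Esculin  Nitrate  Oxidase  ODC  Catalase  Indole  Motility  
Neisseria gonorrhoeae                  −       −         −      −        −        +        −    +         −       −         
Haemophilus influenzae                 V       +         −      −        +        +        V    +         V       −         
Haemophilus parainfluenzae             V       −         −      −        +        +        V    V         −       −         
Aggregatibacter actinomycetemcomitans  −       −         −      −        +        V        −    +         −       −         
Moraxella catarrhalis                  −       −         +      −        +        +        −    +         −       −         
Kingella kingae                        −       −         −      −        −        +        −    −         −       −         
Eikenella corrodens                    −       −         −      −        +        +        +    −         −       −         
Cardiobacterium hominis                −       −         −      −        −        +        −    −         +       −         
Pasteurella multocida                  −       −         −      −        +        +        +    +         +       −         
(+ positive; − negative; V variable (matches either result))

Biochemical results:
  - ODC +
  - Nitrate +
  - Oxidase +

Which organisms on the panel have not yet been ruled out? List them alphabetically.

Eikenella corrodens, Haemophilus influenzae, Haemophilus parainfluenzae, Pasteurella multocida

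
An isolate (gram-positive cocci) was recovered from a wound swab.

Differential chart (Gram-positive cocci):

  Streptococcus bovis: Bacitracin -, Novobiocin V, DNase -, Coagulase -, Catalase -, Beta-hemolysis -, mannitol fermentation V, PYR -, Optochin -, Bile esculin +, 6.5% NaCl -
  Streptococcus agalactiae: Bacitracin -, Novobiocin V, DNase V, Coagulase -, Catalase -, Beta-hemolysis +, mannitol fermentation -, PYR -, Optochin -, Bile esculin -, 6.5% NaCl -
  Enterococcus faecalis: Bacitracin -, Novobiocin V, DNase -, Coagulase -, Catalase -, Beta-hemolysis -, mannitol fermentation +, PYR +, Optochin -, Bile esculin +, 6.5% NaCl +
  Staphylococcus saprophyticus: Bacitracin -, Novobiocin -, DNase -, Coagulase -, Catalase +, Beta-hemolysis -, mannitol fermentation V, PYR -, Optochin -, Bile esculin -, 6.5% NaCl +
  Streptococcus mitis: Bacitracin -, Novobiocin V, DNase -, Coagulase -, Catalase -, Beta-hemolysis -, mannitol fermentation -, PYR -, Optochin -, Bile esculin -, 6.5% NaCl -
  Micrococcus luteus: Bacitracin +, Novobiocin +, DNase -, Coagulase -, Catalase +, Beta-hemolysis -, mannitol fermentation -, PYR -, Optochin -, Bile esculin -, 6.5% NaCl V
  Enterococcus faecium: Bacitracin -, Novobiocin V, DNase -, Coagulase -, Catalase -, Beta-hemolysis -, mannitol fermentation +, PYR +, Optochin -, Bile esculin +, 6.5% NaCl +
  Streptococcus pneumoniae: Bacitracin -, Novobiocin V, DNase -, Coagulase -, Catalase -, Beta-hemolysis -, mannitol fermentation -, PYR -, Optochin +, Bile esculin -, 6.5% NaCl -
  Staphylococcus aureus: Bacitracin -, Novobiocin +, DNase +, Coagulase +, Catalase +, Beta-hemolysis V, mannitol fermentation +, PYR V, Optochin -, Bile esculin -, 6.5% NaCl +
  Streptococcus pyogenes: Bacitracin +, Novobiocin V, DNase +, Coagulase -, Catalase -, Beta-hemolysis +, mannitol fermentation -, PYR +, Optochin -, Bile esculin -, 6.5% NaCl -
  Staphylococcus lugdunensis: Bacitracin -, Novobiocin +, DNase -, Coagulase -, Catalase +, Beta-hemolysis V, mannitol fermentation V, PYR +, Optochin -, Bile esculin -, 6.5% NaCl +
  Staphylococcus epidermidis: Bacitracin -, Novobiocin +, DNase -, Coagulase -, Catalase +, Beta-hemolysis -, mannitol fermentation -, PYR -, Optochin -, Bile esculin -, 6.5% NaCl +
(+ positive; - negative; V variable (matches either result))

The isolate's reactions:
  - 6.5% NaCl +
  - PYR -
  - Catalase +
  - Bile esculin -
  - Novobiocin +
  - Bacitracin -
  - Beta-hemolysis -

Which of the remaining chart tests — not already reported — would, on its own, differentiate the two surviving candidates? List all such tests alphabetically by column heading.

Coagulase, DNase, mannitol fermentation

Beta-hemolysis -: excludes Streptococcus agalactiae, Streptococcus pyogenes — 10 left.
PYR -: excludes Enterococcus faecalis, Enterococcus faecium, Staphylococcus lugdunensis — 7 left.
Catalase +: excludes Streptococcus bovis, Streptococcus mitis, Streptococcus pneumoniae — 4 left.
6.5% NaCl +: all 4 remaining candidates are consistent.
Bile esculin -: all 4 remaining candidates are consistent.
Novobiocin +: excludes Staphylococcus saprophyticus — 3 left.
Bacitracin -: excludes Micrococcus luteus — 2 left.
Two candidates remain: Staphylococcus aureus and Staphylococcus epidermidis.
  DNase: Staphylococcus aureus +, Staphylococcus epidermidis - — discriminates.
  Coagulase: Staphylococcus aureus +, Staphylococcus epidermidis - — discriminates.
  mannitol fermentation: Staphylococcus aureus +, Staphylococcus epidermidis - — discriminates.
  Optochin: - vs - — same for both, does not separate.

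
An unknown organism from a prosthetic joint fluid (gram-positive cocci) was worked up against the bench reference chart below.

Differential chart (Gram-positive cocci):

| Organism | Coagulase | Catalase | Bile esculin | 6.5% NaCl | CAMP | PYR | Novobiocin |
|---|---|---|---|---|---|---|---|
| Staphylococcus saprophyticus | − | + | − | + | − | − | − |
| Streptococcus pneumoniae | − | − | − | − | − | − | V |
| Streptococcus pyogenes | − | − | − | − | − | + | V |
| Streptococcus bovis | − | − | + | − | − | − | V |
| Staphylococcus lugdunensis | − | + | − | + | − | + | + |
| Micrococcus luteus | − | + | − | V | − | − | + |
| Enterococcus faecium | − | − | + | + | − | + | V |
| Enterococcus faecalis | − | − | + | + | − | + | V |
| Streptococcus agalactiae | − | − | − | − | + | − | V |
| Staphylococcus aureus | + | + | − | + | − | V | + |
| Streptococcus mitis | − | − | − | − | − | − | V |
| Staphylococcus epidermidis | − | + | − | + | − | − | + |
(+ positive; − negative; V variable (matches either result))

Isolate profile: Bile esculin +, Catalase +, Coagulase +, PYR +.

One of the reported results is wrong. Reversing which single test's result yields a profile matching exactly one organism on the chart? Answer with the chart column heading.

Bile esculin

As reported, no row in the chart matches all 4 reactions.
Reversing PYR → still no organism matches.
Reversing Catalase → still no organism matches.
Reversing Coagulase → still no organism matches.
Reversing Bile esculin (to −) → unique match: Staphylococcus aureus.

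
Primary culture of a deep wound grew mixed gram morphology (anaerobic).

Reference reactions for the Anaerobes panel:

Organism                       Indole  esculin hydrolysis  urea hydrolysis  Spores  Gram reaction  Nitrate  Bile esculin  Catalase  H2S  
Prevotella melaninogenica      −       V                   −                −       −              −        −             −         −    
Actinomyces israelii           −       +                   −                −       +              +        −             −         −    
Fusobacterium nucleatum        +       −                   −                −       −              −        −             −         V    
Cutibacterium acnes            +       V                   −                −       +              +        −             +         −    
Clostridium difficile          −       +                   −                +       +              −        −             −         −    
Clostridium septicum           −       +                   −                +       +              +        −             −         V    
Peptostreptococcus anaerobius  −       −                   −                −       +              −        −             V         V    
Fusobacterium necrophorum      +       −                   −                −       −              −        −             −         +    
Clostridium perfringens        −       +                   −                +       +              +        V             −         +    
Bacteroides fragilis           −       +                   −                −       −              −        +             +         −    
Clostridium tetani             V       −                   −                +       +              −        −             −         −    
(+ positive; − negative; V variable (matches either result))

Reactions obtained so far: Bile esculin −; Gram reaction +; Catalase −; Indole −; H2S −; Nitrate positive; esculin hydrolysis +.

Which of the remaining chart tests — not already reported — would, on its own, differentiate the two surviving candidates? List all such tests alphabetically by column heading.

Spores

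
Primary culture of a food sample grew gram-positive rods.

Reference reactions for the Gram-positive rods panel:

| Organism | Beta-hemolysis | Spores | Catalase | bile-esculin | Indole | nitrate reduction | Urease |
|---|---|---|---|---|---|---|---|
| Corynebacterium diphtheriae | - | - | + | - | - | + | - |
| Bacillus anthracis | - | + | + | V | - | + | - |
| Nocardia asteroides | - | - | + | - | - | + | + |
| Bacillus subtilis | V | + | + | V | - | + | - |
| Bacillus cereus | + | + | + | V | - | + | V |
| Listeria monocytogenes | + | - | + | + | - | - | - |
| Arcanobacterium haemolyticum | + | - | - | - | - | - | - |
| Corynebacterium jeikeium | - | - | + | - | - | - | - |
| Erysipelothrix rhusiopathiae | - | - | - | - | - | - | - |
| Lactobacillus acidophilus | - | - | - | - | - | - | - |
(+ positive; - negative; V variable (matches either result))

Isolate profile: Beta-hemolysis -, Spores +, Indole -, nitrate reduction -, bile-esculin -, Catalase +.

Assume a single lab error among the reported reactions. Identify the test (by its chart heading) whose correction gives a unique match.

As reported, no row in the chart matches all 6 reactions.
Reversing Catalase → still no organism matches.
Reversing nitrate reduction → 2 organisms match (not unique).
Reversing Spores (to -) → unique match: Corynebacterium jeikeium.
Reversing Indole → still no organism matches.
Reversing Beta-hemolysis → still no organism matches.
Reversing bile-esculin → still no organism matches.

Spores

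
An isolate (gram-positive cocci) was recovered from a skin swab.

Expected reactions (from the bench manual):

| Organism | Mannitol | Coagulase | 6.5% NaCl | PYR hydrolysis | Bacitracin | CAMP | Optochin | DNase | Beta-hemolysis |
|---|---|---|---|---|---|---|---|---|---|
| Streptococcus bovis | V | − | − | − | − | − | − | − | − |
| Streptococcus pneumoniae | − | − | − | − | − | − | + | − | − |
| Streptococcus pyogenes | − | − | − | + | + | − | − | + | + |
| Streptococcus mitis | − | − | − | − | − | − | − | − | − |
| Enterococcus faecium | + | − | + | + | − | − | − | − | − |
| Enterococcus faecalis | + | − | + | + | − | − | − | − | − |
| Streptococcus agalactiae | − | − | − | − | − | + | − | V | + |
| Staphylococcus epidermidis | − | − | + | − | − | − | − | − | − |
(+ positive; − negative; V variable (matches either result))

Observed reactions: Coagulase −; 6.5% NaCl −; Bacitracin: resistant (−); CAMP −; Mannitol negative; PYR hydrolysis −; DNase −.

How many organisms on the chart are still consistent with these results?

3

CAMP −: excludes Streptococcus agalactiae — 7 left.
Coagulase −: all 7 remaining candidates are consistent.
DNase −: excludes Streptococcus pyogenes — 6 left.
Bacitracin −: all 6 remaining candidates are consistent.
Mannitol −: excludes Enterococcus faecium, Enterococcus faecalis — 4 left.
PYR hydrolysis −: all 4 remaining candidates are consistent.
6.5% NaCl −: excludes Staphylococcus epidermidis — 3 left.
Still consistent: Streptococcus bovis, Streptococcus mitis, Streptococcus pneumoniae.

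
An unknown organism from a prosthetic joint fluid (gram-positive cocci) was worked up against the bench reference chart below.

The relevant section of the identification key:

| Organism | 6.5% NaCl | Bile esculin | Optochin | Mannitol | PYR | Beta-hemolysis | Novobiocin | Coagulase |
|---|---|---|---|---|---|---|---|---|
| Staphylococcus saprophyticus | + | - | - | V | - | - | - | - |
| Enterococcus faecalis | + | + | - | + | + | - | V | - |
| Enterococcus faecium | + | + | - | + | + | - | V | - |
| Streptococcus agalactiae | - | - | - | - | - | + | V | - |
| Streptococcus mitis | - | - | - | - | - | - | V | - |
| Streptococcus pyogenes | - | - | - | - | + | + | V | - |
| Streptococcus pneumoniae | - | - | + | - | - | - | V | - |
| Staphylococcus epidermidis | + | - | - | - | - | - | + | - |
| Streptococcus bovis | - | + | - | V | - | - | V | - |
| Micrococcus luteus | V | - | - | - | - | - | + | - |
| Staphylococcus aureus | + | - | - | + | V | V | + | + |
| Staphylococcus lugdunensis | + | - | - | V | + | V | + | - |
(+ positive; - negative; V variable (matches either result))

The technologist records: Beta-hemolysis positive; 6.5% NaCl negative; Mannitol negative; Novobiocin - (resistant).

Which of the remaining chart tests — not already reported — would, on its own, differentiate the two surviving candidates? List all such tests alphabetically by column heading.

PYR

Novobiocin -: excludes Staphylococcus epidermidis, Micrococcus luteus, Staphylococcus aureus, Staphylococcus lugdunensis — 8 left.
Mannitol -: excludes Enterococcus faecalis, Enterococcus faecium — 6 left.
6.5% NaCl -: excludes Staphylococcus saprophyticus — 5 left.
Beta-hemolysis +: excludes Streptococcus mitis, Streptococcus pneumoniae, Streptococcus bovis — 2 left.
Two candidates remain: Streptococcus agalactiae and Streptococcus pyogenes.
  Bile esculin: - vs - — same for both, does not separate.
  Optochin: - vs - — same for both, does not separate.
  PYR: Streptococcus agalactiae -, Streptococcus pyogenes + — discriminates.
  Coagulase: - vs - — same for both, does not separate.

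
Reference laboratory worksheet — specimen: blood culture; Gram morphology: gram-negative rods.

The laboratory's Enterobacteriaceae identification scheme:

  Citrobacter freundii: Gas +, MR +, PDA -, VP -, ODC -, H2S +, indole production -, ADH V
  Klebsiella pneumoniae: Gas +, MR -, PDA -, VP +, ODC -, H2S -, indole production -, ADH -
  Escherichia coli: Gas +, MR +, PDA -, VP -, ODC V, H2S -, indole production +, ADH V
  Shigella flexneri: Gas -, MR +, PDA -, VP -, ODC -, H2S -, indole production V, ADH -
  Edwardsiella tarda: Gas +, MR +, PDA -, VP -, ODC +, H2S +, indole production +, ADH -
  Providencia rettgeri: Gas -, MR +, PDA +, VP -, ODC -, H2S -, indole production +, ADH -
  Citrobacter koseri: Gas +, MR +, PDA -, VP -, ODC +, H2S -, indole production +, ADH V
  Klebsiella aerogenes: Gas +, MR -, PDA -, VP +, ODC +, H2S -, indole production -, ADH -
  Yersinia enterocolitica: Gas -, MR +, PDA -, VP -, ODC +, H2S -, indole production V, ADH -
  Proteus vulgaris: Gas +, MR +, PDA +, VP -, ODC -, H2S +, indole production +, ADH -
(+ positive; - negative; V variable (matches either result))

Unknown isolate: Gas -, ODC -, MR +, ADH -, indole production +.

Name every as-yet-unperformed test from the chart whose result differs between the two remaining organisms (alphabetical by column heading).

MR +: excludes Klebsiella pneumoniae, Klebsiella aerogenes — 8 left.
Gas -: excludes 5 organisms — 3 left.
indole production +: all 3 remaining candidates are consistent.
ADH -: all 3 remaining candidates are consistent.
ODC -: excludes Yersinia enterocolitica — 2 left.
Two candidates remain: Providencia rettgeri and Shigella flexneri.
  PDA: Providencia rettgeri +, Shigella flexneri - — discriminates.
  VP: - vs - — same for both, does not separate.
  H2S: - vs - — same for both, does not separate.

PDA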